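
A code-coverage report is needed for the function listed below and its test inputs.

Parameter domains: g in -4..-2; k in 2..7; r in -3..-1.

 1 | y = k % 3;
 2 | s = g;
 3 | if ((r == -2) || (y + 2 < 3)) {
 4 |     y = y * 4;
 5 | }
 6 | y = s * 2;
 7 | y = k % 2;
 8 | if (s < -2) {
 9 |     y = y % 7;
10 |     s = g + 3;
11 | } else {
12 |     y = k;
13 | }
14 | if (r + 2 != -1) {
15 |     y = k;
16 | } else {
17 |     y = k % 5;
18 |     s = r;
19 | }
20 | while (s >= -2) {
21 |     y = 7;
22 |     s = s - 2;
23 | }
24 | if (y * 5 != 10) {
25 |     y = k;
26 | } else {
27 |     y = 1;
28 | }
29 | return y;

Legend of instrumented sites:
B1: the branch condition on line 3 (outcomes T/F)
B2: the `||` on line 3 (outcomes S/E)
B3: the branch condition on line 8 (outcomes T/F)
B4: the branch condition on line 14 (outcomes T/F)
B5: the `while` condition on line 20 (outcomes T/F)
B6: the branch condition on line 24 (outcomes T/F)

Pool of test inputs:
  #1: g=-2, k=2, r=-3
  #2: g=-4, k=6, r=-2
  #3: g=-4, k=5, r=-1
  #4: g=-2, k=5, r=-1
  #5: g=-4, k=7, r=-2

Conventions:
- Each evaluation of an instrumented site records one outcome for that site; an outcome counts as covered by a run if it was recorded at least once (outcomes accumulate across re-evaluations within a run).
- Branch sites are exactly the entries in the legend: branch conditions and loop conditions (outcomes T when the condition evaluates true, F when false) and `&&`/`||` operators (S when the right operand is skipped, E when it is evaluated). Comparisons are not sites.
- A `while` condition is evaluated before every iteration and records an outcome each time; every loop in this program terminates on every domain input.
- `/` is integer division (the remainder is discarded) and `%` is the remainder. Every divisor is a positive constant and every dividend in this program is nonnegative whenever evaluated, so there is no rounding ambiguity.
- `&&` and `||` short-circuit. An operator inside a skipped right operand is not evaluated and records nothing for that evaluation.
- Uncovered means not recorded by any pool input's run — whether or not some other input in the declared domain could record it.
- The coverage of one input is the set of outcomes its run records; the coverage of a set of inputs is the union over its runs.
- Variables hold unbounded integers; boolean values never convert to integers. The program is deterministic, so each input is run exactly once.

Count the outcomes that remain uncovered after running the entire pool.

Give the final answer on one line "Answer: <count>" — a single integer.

input #1 (g=-2, k=2, r=-3): covers B1=F, B2=E, B3=F, B4=F, B5=F, B6=F
input #2 (g=-4, k=6, r=-2): covers B1=T, B2=S, B3=T, B4=T, B5=T, B5=F, B6=T
input #3 (g=-4, k=5, r=-1): covers B1=F, B2=E, B3=T, B4=T, B5=T, B5=F, B6=T
input #4 (g=-2, k=5, r=-1): covers B1=F, B2=E, B3=F, B4=T, B5=T, B5=F, B6=T
input #5 (g=-4, k=7, r=-2): covers B1=T, B2=S, B3=T, B4=T, B5=T, B5=F, B6=T
union over the pool: B1=T, B1=F, B2=S, B2=E, B3=T, B3=F, B4=T, B4=F, B5=T, B5=F, B6=T, B6=F
uncovered (0 of 12): none

Answer: 0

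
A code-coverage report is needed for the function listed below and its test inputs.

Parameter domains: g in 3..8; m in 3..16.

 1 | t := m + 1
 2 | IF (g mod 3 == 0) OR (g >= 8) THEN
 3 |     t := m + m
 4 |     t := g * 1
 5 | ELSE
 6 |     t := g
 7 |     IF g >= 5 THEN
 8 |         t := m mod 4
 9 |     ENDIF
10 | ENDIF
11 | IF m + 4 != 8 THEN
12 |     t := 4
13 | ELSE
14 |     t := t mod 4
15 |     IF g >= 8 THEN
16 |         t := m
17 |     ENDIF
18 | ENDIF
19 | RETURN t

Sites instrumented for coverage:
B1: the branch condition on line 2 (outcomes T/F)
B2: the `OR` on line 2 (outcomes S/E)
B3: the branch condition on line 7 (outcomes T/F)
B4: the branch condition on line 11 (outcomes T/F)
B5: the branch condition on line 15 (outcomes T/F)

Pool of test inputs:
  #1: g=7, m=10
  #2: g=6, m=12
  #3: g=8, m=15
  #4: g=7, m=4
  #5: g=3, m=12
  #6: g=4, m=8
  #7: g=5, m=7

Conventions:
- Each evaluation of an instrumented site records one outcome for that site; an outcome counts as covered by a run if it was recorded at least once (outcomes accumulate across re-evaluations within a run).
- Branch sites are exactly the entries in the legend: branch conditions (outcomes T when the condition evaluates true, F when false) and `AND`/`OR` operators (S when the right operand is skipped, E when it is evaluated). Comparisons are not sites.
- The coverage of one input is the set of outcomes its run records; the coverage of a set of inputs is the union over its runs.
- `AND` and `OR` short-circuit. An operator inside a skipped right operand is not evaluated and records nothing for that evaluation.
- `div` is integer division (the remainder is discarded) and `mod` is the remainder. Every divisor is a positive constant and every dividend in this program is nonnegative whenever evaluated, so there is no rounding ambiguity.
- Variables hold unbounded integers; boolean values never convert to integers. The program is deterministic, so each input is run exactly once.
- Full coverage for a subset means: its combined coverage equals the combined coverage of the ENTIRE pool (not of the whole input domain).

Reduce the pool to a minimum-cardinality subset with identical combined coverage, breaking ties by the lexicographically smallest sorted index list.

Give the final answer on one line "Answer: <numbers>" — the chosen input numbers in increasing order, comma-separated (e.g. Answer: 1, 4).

input #1, g=7, m=10: events B2->E, B1->F, B3->T, B4->T; outcomes B1=F, B2=E, B3=T, B4=T
input #2, g=6, m=12: events B2->S, B1->T, B4->T; outcomes B1=T, B2=S, B4=T
input #3, g=8, m=15: events B2->E, B1->T, B4->T; outcomes B1=T, B2=E, B4=T
input #4, g=7, m=4: events B2->E, B1->F, B3->T, B4->F, B5->F; outcomes B1=F, B2=E, B3=T, B4=F, B5=F
input #5, g=3, m=12: events B2->S, B1->T, B4->T; outcomes B1=T, B2=S, B4=T
input #6, g=4, m=8: events B2->E, B1->F, B3->F, B4->T; outcomes B1=F, B2=E, B3=F, B4=T
input #7, g=5, m=7: events B2->E, B1->F, B3->T, B4->T; outcomes B1=F, B2=E, B3=T, B4=T
union over all inputs: B1=T, B1=F, B2=S, B2=E, B3=T, B3=F, B4=T, B4=F, B5=F (9 outcomes)
no size-1 subset reaches all 9 outcomes (best union: 5/9)
no size-2 subset reaches all 9 outcomes (best union: 8/9)
size 3: inputs {2, 4, 6} cover all 9 outcomes, and no lexicographically smaller subset of this size does

Answer: 2, 4, 6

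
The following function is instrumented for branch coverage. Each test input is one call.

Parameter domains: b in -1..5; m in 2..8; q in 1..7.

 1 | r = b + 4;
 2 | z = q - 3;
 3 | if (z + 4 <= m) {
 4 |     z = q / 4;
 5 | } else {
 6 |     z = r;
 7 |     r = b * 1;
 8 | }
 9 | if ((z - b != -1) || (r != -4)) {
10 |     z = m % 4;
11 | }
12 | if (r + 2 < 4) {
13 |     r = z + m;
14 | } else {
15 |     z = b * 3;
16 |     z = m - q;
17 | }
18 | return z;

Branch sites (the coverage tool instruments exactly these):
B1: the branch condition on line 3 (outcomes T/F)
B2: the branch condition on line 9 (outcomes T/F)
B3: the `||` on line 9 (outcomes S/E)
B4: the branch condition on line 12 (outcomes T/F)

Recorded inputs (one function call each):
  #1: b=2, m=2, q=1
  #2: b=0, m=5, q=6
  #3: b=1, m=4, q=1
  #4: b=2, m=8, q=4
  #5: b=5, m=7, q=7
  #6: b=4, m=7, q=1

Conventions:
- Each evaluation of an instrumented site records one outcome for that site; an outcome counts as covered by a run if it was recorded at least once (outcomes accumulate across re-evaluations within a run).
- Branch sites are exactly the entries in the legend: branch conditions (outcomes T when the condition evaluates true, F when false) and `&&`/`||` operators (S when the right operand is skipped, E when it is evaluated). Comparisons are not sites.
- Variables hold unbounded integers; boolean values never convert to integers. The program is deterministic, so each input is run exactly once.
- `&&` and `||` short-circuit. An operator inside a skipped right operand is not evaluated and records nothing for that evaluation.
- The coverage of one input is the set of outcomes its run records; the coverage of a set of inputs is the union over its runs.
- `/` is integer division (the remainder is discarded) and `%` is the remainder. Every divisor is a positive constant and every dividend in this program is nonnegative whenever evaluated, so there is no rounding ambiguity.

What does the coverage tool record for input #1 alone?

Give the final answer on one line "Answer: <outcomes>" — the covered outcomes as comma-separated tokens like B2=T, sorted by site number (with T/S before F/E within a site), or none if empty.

Event log for input #1 (b=2, m=2, q=1):
  B1->T, B3->S, B2->T, B4->F
collecting distinct outcomes: B1=T, B2=T, B3=S, B4=F

Answer: B1=T, B2=T, B3=S, B4=F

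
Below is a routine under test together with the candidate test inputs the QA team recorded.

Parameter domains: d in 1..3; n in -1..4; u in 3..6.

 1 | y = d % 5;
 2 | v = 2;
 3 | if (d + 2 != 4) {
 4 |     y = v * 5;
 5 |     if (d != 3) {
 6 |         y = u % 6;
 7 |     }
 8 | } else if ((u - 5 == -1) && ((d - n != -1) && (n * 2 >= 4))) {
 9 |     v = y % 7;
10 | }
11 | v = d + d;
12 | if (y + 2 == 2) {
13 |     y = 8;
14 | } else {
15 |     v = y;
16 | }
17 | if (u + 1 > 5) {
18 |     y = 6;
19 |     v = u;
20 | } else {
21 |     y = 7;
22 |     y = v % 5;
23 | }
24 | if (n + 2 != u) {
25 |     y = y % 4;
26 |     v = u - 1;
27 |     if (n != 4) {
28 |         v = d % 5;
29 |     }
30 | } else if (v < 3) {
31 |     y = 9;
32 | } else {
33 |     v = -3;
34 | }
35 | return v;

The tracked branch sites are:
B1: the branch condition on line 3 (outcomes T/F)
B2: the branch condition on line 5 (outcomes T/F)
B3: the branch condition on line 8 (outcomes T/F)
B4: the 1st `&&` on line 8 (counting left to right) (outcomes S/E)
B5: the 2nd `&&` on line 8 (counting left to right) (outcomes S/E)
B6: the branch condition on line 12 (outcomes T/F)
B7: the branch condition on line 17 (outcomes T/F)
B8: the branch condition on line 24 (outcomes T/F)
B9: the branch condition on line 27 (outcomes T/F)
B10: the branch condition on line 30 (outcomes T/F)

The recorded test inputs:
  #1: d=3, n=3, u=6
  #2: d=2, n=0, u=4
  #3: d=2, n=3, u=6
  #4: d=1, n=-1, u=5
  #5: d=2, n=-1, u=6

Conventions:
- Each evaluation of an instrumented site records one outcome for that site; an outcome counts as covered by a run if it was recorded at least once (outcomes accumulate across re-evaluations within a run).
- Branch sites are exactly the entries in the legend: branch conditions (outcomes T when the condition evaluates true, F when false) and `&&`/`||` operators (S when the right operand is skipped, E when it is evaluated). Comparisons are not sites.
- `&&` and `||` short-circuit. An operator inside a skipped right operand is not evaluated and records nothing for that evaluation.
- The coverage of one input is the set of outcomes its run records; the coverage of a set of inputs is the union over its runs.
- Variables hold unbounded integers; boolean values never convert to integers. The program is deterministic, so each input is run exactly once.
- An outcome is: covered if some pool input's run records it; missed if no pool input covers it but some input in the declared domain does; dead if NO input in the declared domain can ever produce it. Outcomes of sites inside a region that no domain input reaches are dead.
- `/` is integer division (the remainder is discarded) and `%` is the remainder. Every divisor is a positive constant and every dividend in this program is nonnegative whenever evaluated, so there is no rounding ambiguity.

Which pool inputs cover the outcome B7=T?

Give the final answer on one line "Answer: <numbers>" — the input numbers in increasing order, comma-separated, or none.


input #1 (d=3, n=3, u=6): records B7=T
input #2 (d=2, n=0, u=4): does not record B7=T
input #3 (d=2, n=3, u=6): records B7=T
input #4 (d=1, n=-1, u=5): records B7=T
input #5 (d=2, n=-1, u=6): records B7=T
Answer: 1, 3, 4, 5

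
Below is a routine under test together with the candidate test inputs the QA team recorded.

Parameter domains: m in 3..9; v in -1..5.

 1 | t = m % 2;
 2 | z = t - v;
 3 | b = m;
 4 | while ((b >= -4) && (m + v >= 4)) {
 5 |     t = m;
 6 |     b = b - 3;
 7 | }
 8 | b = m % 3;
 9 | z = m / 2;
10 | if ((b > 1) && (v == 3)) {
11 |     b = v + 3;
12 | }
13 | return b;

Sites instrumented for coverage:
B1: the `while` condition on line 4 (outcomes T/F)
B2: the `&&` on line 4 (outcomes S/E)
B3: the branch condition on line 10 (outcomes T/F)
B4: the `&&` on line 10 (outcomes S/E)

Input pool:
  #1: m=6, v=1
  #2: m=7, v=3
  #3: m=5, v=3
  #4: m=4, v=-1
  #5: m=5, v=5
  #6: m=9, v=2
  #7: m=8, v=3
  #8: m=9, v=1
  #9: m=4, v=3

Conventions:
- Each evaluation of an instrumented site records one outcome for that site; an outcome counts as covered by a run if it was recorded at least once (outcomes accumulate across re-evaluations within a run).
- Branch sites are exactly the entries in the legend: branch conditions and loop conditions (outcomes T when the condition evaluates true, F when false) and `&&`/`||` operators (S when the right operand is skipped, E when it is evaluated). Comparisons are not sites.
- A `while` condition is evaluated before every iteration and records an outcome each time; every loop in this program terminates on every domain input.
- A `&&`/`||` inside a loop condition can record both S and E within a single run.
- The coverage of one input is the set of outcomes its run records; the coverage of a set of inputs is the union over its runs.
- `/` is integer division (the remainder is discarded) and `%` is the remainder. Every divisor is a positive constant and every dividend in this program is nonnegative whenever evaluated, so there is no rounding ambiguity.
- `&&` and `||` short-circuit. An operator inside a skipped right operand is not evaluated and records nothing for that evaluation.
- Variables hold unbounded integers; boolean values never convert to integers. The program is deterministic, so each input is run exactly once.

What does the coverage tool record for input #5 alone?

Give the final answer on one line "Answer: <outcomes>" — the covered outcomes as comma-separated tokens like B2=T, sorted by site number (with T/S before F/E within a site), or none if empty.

Simulating input #5 (m=5, v=5) step by step:
  B2->E, B1->T, B2->E, B1->T, B2->E, B1->T, B2->E, B1->T, B2->S, B1->F
  B4->E, B3->F
deduplicating events, the covered set is: B1=T, B1=F, B2=S, B2=E, B3=F, B4=E

Answer: B1=T, B1=F, B2=S, B2=E, B3=F, B4=E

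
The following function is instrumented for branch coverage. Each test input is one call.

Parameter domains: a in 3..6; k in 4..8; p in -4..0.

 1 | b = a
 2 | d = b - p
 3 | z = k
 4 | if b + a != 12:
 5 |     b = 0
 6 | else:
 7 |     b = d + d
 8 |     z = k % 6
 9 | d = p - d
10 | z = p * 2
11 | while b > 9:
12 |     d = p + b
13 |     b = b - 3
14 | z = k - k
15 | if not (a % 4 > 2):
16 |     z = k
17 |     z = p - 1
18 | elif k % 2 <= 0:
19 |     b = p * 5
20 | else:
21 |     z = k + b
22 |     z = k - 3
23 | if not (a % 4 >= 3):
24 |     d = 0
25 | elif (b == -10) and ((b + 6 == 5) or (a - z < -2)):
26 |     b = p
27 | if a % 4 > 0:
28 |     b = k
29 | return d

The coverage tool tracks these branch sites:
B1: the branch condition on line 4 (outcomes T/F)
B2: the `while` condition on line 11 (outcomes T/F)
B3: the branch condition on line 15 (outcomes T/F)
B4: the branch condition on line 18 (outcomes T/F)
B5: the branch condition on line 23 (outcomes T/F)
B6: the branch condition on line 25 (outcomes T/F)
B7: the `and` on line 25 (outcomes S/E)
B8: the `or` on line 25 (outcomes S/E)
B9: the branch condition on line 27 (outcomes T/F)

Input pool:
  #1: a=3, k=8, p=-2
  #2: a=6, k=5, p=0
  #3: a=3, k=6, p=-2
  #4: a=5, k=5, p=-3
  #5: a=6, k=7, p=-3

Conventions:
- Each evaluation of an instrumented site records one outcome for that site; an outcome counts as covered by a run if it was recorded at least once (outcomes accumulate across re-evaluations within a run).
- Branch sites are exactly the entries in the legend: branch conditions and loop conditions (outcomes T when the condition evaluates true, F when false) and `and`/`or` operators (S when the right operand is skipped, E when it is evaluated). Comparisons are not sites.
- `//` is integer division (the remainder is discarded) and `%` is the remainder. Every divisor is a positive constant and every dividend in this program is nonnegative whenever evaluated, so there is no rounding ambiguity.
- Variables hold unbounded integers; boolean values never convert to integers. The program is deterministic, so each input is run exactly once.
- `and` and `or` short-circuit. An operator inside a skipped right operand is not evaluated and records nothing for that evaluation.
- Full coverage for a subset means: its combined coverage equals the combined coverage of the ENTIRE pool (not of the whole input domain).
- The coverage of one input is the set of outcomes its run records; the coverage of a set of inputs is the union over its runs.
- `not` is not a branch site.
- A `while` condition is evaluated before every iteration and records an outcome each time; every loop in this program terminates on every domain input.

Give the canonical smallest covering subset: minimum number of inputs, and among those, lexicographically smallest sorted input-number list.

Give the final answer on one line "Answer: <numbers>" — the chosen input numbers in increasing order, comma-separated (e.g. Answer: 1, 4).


#1 (a=3, k=8, p=-2) -> B1->T, B2->F, B3->F, B4->T, B5->F, B7->E, B8->E, B6->F, B9->T; covered: B1=T, B2=F, B3=F, B4=T, B5=F, B6=F, B7=E, B8=E, B9=T
#2 (a=6, k=5, p=0) -> B1->F, B2->T, B2->F, B3->T, B5->T, B9->T; covered: B1=F, B2=T, B2=F, B3=T, B5=T, B9=T
#3 (a=3, k=6, p=-2) -> B1->T, B2->F, B3->F, B4->T, B5->F, B7->E, B8->E, B6->F, B9->T; covered: B1=T, B2=F, B3=F, B4=T, B5=F, B6=F, B7=E, B8=E, B9=T
#4 (a=5, k=5, p=-3) -> B1->T, B2->F, B3->T, B5->T, B9->T; covered: B1=T, B2=F, B3=T, B5=T, B9=T
#5 (a=6, k=7, p=-3) -> B1->F, B2->T, B2->T, B2->T, B2->F, B3->T, B5->T, B9->T; covered: B1=F, B2=T, B2=F, B3=T, B5=T, B9=T
union over all inputs: B1=T, B1=F, B2=T, B2=F, B3=T, B3=F, B4=T, B5=T, B5=F, B6=F, B7=E, B8=E, B9=T (13 outcomes)
every size-1 subset falls short of the 13 outcomes (best: 9/13)
at size 2, {1, 2} reaches all 13 outcomes; every lexicographically earlier size-2 subset fails
Answer: 1, 2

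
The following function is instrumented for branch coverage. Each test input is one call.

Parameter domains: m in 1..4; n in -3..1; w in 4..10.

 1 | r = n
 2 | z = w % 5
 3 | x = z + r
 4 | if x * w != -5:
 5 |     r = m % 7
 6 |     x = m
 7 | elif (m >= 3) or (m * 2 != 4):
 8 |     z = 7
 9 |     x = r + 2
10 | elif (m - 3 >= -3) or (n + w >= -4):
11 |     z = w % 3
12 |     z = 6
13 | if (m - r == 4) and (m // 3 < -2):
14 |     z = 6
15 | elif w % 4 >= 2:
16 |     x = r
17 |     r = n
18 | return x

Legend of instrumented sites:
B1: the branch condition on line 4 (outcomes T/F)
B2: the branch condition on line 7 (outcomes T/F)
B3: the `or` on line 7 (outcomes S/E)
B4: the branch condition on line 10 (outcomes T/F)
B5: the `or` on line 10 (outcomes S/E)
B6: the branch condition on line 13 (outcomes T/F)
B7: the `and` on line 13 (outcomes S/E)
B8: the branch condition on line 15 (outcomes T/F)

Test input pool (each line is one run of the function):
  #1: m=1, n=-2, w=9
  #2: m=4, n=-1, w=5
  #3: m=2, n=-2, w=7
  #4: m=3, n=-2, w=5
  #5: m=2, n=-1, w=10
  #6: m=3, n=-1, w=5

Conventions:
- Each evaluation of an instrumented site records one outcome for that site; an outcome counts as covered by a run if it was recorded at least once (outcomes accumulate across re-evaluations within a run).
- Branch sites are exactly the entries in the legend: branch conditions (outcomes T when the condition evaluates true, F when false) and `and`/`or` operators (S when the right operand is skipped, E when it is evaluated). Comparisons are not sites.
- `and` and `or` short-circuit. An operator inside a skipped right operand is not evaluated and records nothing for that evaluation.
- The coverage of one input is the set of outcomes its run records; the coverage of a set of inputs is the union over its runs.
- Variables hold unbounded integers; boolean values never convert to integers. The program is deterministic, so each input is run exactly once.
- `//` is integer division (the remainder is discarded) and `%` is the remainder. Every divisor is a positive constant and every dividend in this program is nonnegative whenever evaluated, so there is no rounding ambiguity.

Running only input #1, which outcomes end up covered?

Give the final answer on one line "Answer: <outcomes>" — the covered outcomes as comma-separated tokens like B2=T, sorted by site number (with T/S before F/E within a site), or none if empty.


Running input #1 (m=1, n=-2, w=9), event by event:
  B1->T, B7->S, B6->F, B8->F
deduplicating events, the covered set is: B1=T, B6=F, B7=S, B8=F
Answer: B1=T, B6=F, B7=S, B8=F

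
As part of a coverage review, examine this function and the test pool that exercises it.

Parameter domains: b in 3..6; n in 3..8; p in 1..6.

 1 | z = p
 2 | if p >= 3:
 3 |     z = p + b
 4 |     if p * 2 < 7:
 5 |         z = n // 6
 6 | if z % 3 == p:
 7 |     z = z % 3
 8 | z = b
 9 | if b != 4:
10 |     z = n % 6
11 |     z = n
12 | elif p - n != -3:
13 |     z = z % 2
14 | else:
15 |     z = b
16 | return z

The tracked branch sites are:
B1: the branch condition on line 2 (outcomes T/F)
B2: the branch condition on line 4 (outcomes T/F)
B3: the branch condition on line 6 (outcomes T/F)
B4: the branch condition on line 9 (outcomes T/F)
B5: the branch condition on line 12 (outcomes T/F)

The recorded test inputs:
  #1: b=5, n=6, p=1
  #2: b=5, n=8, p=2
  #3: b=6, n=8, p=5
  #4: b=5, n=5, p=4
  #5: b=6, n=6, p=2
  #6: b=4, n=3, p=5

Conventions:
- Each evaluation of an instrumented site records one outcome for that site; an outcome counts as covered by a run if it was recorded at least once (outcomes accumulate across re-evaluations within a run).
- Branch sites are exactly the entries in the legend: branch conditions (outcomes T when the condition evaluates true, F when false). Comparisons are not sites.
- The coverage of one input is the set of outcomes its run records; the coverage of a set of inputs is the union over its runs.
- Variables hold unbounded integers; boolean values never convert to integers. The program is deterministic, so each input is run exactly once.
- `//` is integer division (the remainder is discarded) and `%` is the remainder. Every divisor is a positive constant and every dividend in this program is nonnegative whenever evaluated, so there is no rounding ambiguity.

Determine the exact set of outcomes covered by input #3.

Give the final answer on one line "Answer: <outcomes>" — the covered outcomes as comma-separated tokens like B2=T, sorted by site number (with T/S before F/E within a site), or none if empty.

Event log for input #3 (b=6, n=8, p=5):
  B1->T, B2->F, B3->F, B4->T
as a set, this run covers: B1=T, B2=F, B3=F, B4=T

Answer: B1=T, B2=F, B3=F, B4=T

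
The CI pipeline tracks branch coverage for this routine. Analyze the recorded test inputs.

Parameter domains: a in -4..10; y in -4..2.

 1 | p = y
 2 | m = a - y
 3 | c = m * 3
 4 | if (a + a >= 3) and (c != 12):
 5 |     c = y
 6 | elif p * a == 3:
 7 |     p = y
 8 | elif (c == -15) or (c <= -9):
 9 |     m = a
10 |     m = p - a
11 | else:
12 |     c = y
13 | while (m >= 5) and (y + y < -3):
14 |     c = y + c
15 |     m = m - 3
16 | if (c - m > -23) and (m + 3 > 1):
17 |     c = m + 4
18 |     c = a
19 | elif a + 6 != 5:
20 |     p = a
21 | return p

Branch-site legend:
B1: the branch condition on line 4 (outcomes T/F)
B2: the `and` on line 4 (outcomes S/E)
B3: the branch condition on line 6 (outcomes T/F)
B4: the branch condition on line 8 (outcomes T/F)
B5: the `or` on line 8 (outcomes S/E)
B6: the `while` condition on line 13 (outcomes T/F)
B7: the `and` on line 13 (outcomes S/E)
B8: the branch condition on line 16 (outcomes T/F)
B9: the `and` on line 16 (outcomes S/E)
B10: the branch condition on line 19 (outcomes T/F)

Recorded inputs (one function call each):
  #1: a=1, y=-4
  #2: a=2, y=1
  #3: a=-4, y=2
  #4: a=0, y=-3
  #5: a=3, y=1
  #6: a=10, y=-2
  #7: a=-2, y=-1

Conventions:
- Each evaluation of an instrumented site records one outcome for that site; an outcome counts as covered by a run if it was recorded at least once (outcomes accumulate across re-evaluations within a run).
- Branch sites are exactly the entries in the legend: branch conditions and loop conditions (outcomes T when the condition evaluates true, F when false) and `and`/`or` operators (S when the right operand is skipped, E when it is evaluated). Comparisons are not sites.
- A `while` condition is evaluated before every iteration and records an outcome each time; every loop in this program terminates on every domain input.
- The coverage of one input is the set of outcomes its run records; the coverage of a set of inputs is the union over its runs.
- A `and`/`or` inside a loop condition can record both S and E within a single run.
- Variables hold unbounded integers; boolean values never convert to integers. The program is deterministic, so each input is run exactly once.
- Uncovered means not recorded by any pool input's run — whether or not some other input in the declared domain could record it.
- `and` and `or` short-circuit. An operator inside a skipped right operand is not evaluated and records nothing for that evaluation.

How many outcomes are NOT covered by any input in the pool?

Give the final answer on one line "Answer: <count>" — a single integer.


#1 (a=1, y=-4) -> B2->S, B1->F, B3->F, B5->E, B4->F, B7->E, B6->T, B7->S, B6->F, B9->E, B8->T; covered: B1=F, B2=S, B3=F, B4=F, B5=E, B6=T, B6=F, B7=S, B7=E, B8=T, B9=E
#2 (a=2, y=1) -> B2->E, B1->T, B7->S, B6->F, B9->E, B8->T; covered: B1=T, B2=E, B6=F, B7=S, B8=T, B9=E
#3 (a=-4, y=2) -> B2->S, B1->F, B3->F, B5->E, B4->T, B7->E, B6->F, B9->S, B8->F, B10->T; covered: B1=F, B2=S, B3=F, B4=T, B5=E, B6=F, B7=E, B8=F, B9=S, B10=T
#4 (a=0, y=-3) -> B2->S, B1->F, B3->F, B5->E, B4->F, B7->S, B6->F, B9->E, B8->T; covered: B1=F, B2=S, B3=F, B4=F, B5=E, B6=F, B7=S, B8=T, B9=E
#5 (a=3, y=1) -> B2->E, B1->T, B7->S, B6->F, B9->E, B8->T; covered: B1=T, B2=E, B6=F, B7=S, B8=T, B9=E
#6 (a=10, y=-2) -> B2->E, B1->T, B7->E, B6->T, B7->E, B6->T, B7->E, B6->T, B7->S, B6->F, B9->E, B8->T; covered: B1=T, B2=E, B6=T, B6=F, B7=S, B7=E, B8=T, B9=E
#7 (a=-2, y=-1) -> B2->S, B1->F, B3->F, B5->E, B4->F, B7->S, B6->F, B9->E, B8->T; covered: B1=F, B2=S, B3=F, B4=F, B5=E, B6=F, B7=S, B8=T, B9=E
union over the pool: B1=T, B1=F, B2=S, B2=E, B3=F, B4=T, B4=F, B5=E, B6=T, B6=F, B7=S, B7=E, B8=T, B8=F, B9=S, B9=E, B10=T
uncovered (3 of 20): B3=T, B5=S, B10=F
Answer: 3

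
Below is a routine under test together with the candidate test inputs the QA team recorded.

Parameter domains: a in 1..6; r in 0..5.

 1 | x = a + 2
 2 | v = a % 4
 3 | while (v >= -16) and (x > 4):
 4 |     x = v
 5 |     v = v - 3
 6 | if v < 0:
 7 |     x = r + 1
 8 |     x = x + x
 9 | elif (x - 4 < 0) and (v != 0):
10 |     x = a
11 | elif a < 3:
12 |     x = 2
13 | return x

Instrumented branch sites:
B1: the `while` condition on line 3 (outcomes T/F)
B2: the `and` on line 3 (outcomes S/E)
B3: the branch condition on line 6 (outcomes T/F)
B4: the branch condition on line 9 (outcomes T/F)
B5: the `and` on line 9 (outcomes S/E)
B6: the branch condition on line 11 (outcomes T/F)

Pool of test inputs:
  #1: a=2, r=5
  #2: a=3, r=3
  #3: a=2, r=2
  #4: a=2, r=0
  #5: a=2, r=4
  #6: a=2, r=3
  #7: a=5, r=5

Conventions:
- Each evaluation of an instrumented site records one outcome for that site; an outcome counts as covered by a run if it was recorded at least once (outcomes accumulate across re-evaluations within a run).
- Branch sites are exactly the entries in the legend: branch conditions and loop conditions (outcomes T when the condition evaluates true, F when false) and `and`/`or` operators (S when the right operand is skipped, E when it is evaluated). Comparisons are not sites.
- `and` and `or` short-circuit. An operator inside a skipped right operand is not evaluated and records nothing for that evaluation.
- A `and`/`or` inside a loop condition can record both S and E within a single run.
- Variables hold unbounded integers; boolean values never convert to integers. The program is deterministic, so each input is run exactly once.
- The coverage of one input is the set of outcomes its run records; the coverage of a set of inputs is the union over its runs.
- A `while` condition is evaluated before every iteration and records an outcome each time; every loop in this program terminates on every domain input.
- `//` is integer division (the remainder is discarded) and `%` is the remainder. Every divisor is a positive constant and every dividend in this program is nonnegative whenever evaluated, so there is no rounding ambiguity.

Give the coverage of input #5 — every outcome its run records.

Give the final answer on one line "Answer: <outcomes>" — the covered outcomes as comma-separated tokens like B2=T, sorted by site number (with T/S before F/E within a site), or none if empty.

Simulating input #5 (a=2, r=4) step by step:
  B2->E, B1->F, B3->F, B5->S, B4->F, B6->T
distinct outcomes covered: B1=F, B2=E, B3=F, B4=F, B5=S, B6=T

Answer: B1=F, B2=E, B3=F, B4=F, B5=S, B6=T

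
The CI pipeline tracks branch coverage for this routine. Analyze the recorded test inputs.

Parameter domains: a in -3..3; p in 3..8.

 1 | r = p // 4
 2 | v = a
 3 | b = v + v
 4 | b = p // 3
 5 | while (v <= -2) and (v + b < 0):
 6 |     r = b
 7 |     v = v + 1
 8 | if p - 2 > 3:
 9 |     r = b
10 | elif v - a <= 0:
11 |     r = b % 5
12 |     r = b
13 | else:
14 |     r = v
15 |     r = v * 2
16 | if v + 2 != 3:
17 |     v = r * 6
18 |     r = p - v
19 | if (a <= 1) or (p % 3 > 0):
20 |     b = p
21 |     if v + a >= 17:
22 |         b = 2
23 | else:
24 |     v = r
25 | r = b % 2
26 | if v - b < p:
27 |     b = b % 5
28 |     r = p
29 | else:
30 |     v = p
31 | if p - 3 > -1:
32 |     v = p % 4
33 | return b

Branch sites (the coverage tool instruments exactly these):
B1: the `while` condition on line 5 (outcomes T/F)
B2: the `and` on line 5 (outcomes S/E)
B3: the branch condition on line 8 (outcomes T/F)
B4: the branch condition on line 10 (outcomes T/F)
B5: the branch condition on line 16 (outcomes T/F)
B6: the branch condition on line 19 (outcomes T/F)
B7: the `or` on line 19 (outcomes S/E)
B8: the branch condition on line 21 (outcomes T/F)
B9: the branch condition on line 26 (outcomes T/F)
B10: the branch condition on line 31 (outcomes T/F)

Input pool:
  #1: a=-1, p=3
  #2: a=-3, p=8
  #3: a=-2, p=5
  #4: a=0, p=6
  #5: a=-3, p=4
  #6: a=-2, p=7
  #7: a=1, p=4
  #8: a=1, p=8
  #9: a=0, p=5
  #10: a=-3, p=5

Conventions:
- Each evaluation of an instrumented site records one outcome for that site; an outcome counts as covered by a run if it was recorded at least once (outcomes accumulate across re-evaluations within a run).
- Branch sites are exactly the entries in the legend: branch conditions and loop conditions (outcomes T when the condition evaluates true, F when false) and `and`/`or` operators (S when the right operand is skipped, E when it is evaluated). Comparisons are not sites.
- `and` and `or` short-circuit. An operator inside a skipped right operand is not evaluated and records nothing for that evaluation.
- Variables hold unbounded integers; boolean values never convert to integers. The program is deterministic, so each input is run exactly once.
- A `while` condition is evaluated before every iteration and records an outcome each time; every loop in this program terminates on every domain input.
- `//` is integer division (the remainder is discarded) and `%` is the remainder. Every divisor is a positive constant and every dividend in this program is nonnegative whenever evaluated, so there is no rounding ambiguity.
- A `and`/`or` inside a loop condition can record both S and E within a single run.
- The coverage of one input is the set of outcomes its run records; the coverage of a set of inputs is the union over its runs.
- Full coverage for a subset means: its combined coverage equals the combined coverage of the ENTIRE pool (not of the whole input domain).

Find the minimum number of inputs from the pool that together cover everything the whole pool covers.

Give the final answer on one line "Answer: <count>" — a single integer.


run #1 (a=-1, p=3) runs B2->S, B1->F, B3->F, B4->T, B5->T, B7->S, B6->T, B8->F, B9->F, B10->T; records B1=F, B2=S, B3=F, B4=T, B5=T, B6=T, B7=S, B8=F, B9=F, B10=T
run #2 (a=-3, p=8) runs B2->E, B1->T, B2->E, B1->F, B3->T, B5->T, B7->S, B6->T, B8->F, B9->T, B10->T; records B1=T, B1=F, B2=E, B3=T, B5=T, B6=T, B7=S, B8=F, B9=T, B10=T
run #3 (a=-2, p=5) runs B2->E, B1->T, B2->S, B1->F, B3->F, B4->F, B5->T, B7->S, B6->T, B8->F, B9->T, B10->T; records B1=T, B1=F, B2=S, B2=E, B3=F, B4=F, B5=T, B6=T, B7=S, B8=F, B9=T, B10=T
run #4 (a=0, p=6) runs B2->S, B1->F, B3->T, B5->T, B7->S, B6->T, B8->F, B9->F, B10->T; records B1=F, B2=S, B3=T, B5=T, B6=T, B7=S, B8=F, B9=F, B10=T
run #5 (a=-3, p=4) runs B2->E, B1->T, B2->E, B1->T, B2->S, B1->F, B3->F, B4->F, B5->T, B7->S, B6->T, B8->F, B9->T, B10->T; records B1=T, B1=F, B2=S, B2=E, B3=F, B4=F, B5=T, B6=T, B7=S, B8=F, B9=T, B10=T
run #6 (a=-2, p=7) runs B2->E, B1->F, B3->T, B5->T, B7->S, B6->T, B8->F, B9->T, B10->T; records B1=F, B2=E, B3=T, B5=T, B6=T, B7=S, B8=F, B9=T, B10=T
run #7 (a=1, p=4) runs B2->S, B1->F, B3->F, B4->T, B5->F, B7->S, B6->T, B8->F, B9->T, B10->T; records B1=F, B2=S, B3=F, B4=T, B5=F, B6=T, B7=S, B8=F, B9=T, B10=T
run #8 (a=1, p=8) runs B2->S, B1->F, B3->T, B5->F, B7->S, B6->T, B8->F, B9->T, B10->T; records B1=F, B2=S, B3=T, B5=F, B6=T, B7=S, B8=F, B9=T, B10=T
run #9 (a=0, p=5) runs B2->S, B1->F, B3->F, B4->T, B5->T, B7->S, B6->T, B8->F, B9->T, B10->T; records B1=F, B2=S, B3=F, B4=T, B5=T, B6=T, B7=S, B8=F, B9=T, B10=T
run #10 (a=-3, p=5) runs B2->E, B1->T, B2->E, B1->T, B2->S, B1->F, B3->F, B4->F, B5->T, B7->S, B6->T, B8->F, B9->T, B10->T; records B1=T, B1=F, B2=S, B2=E, B3=F, B4=F, B5=T, B6=T, B7=S, B8=F, B9=T, B10=T
together the pool reaches 16 outcomes: B1=T, B1=F, B2=S, B2=E, B3=T, B3=F, B4=T, B4=F, B5=T, B5=F, B6=T, B7=S, B8=F, B9=T, B9=F, B10=T
no size-1 subset reaches all 16 outcomes (best union: 12/16)
no size-2 subset reaches all 16 outcomes (best union: 14/16)
inputs {1, 3, 8} (size 3) cover everything; no size-3 subset with a lexicographically smaller index list covers all 16
Answer: 3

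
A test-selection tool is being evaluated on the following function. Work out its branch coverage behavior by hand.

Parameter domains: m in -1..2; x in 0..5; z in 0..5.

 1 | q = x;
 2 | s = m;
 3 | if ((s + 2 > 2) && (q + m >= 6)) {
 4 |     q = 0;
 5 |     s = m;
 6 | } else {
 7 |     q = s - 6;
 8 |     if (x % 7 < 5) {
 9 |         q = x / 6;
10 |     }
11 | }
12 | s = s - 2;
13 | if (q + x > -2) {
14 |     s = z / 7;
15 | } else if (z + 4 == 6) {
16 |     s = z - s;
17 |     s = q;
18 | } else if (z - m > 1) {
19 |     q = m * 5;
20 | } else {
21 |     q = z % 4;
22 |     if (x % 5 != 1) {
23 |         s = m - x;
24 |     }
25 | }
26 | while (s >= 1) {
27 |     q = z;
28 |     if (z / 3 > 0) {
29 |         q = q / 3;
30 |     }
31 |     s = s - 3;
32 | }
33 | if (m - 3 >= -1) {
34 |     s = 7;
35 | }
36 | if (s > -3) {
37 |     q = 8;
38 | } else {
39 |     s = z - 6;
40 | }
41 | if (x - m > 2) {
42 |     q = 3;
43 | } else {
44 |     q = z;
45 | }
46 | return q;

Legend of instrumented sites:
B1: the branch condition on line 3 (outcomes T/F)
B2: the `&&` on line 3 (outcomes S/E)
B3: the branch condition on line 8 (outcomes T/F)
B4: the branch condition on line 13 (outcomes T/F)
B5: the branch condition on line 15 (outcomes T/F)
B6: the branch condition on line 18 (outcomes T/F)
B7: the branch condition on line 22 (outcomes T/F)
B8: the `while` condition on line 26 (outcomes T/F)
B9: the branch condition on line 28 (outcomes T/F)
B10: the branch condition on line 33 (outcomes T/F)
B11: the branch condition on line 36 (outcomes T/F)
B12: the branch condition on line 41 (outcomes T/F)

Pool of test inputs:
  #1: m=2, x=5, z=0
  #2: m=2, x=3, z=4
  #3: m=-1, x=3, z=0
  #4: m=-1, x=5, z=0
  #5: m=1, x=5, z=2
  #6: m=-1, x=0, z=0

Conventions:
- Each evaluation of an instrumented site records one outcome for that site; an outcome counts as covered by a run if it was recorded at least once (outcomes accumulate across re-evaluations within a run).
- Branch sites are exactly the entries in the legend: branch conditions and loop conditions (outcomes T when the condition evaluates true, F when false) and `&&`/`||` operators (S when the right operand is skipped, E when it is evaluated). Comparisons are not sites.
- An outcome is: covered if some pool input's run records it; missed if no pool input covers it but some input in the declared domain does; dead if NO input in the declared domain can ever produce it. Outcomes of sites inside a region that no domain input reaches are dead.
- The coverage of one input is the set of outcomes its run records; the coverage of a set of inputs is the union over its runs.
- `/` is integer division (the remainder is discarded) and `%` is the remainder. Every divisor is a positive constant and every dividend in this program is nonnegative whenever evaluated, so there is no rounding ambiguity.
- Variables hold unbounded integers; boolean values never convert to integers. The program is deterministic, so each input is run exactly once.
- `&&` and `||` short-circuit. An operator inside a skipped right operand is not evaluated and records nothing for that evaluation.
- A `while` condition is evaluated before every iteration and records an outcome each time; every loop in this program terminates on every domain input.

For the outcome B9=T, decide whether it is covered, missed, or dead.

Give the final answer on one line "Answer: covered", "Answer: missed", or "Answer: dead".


no pool input records B9=T
checking all 144 inputs in the declared domain: B9=T is never recorded -> dead
Answer: dead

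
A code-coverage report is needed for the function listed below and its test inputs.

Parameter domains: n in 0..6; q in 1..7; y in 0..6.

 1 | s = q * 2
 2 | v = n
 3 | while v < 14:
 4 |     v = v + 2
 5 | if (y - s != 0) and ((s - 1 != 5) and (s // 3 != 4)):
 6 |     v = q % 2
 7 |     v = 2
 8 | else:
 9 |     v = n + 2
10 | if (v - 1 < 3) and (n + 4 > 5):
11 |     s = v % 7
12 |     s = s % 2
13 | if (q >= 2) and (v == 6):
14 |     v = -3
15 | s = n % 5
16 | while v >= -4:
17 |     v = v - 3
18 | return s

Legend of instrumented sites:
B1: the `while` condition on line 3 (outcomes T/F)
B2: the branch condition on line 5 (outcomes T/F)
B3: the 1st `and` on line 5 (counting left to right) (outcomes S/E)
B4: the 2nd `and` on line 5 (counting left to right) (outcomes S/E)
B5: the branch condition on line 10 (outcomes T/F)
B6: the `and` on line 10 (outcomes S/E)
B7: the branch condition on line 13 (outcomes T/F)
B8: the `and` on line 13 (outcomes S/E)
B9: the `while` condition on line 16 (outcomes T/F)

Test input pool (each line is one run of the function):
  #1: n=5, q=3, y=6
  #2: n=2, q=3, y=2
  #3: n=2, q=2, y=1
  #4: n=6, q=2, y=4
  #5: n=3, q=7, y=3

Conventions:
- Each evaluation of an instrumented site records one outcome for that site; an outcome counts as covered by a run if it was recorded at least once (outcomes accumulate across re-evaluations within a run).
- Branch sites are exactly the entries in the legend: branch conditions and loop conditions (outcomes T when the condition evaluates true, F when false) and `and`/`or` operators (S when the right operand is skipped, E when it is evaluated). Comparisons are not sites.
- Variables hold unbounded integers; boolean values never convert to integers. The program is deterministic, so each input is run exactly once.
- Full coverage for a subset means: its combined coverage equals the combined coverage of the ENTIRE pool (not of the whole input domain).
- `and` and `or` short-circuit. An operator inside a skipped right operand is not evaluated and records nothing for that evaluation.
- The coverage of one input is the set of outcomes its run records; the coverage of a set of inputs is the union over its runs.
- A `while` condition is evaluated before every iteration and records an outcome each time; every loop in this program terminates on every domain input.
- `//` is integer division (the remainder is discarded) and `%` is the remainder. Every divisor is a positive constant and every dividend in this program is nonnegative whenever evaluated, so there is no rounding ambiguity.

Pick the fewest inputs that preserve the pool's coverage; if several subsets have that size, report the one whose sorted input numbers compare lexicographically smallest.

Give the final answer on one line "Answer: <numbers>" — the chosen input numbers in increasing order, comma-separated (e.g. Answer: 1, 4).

run #1 (n=5, q=3, y=6) records B1=T, B1=F, B2=F, B3=S, B5=F, B6=S, B7=F, B8=E, B9=T, B9=F
run #2 (n=2, q=3, y=2) records B1=T, B1=F, B2=F, B3=E, B4=S, B5=F, B6=S, B7=F, B8=E, B9=T, B9=F
run #3 (n=2, q=2, y=1) records B1=T, B1=F, B2=T, B3=E, B4=E, B5=T, B6=E, B7=F, B8=E, B9=T, B9=F
run #4 (n=6, q=2, y=4) records B1=T, B1=F, B2=F, B3=S, B5=F, B6=S, B7=F, B8=E, B9=T, B9=F
run #5 (n=3, q=7, y=3) records B1=T, B1=F, B2=F, B3=E, B4=E, B5=F, B6=S, B7=F, B8=E, B9=T, B9=F
the full pool covers 16 outcomes: B1=T, B1=F, B2=T, B2=F, B3=S, B3=E, B4=S, B4=E, B5=T, B5=F, B6=S, B6=E, B7=F, B8=E, B9=T, B9=F
checked all size-1 subsets: none covers 16 outcomes (max 11/16)
checked all size-2 subsets: none covers 16 outcomes (max 15/16)
at size 3, {1, 2, 3} reaches all 16 outcomes; every lexicographically earlier size-3 subset fails

Answer: 1, 2, 3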